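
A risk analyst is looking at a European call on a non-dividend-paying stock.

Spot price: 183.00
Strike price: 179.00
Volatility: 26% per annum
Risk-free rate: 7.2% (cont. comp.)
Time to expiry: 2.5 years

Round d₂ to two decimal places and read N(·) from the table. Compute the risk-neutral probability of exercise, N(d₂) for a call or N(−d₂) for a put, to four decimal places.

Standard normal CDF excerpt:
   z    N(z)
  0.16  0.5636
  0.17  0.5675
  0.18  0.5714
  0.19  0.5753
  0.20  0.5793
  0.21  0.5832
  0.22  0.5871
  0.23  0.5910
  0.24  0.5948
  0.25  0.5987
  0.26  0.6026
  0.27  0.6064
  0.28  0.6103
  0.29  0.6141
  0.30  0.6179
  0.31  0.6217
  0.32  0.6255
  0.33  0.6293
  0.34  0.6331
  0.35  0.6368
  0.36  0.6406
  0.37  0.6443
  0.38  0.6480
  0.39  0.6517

T = 2.5;  σ√T = 0.4111
d₁ = [ln(183/179) + (0.072 + 0.26²/2)·2.5] / 0.4111 = [0.0221 + 0.2645] / 0.4111 = 0.6972 → 0.70
d₂ = d₁ − σ√T = 0.6972 − 0.4111 = 0.2861 → 0.29
Pr(exercise) under Q = N(d₂) = 0.6141

0.6141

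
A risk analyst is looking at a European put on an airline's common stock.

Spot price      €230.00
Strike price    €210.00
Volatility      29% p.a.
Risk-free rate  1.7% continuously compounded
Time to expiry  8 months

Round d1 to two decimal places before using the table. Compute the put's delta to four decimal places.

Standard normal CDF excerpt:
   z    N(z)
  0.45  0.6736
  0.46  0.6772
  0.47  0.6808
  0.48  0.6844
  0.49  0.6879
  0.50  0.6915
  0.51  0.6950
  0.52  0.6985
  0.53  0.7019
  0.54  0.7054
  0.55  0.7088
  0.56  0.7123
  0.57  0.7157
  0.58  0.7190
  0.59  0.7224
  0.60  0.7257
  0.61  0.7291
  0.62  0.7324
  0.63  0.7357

T = 0.6667;  σ√T = 0.2368
ln(S/K) + (r + σ²/2)T = ln(230/210) + (0.017 + 0.29²/2)·0.6667 = 0.0910 + 0.0394 = 0.1303
d₁ = 0.1303 / 0.2368 = 0.5505 ≈ 0.55
N(d₁) = N(0.55) = 0.7088
Δ_put = N(d₁) − 1 = 0.7088 − 1 = -0.2912

-0.2912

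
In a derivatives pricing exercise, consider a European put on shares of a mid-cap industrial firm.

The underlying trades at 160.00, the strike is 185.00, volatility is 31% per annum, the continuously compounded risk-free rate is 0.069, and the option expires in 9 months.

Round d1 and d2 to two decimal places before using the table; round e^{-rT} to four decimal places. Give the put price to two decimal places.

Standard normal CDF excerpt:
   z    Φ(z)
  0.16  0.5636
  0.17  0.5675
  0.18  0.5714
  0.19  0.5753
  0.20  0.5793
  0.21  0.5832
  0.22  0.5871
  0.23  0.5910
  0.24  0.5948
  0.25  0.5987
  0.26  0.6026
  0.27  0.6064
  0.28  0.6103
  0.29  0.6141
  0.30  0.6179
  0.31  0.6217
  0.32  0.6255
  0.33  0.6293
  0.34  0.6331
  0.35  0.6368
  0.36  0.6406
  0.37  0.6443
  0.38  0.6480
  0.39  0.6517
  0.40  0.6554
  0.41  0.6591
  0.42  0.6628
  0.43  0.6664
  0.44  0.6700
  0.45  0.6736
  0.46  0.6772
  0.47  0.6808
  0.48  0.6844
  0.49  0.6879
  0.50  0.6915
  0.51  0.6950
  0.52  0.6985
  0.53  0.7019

σ√T = 0.31·√0.75 = 0.2685
d₁ = [ln(160/185) + (0.069 + 0.31²/2)·0.75] / 0.2685 = [-0.1452 + 0.0878] / 0.2685 = -0.2138 ⇒ -0.21
d₂ = d₁ − σ√T = -0.2138 − 0.2685 = -0.4823 ⇒ -0.48
e^(−rT) = e^(−0.069·0.75) = 0.9496
N(−d₂) = N(0.48) = 0.6844;  N(−d₁) = N(0.21) = 0.5832
P = 185·0.9496·0.6844 − 160·0.5832 = 120.2327 − 93.3120 = 26.9207

26.92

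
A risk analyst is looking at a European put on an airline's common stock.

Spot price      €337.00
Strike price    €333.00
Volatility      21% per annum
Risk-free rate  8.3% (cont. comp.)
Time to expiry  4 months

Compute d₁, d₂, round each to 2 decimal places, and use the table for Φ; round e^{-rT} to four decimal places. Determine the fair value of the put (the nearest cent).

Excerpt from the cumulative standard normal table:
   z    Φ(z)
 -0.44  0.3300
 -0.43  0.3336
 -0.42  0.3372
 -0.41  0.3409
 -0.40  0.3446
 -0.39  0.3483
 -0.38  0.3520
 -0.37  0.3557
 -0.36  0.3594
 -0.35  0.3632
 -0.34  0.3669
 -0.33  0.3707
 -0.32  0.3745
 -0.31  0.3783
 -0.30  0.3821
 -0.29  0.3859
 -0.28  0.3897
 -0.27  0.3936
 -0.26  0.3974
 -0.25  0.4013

€10.11

σ√T = 0.21 × 0.5774 = 0.1212
ln(S/K) + (r + σ²/2)T = ln(337/333) + (0.083 + 0.21²/2)·0.3333 = 0.0119 + 0.0350 = 0.0470
d₁ = 0.0470 / 0.1212 = 0.3873 which rounds to 0.39
d₂ = d₁ − σ√T = 0.3873 − 0.1212 = 0.2661 which rounds to 0.27
e^(−rT) = e^(−0.083·0.3333) = 0.9727
N(−d₂) = N(-0.27) = 0.3936;  N(−d₁) = N(-0.39) = 0.3483
P = 333·0.9727·0.3936 − 337·0.3483 = 127.4906 − 117.3771 = 10.1135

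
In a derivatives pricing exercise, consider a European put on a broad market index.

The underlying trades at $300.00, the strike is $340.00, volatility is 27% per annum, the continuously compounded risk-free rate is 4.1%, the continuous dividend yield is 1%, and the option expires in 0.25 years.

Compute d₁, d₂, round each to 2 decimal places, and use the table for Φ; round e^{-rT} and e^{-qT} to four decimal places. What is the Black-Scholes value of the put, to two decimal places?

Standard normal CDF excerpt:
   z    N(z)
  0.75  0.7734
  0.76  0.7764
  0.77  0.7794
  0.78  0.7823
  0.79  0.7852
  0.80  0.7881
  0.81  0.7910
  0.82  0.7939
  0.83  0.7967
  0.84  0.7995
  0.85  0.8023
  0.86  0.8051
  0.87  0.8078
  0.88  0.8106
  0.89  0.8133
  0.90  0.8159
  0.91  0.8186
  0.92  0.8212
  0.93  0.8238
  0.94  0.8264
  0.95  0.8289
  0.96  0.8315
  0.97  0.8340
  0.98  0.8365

$42.27

σ√T = 0.27 × 0.5000 = 0.1350
d₁ = [ln(300/340) + (0.041 − 0.01 + 0.27²/2)·0.25] / 0.1350 = [-0.1252 + 0.0169] / 0.1350 = -0.8022 ≈ -0.80
d₂ = d₁ − σ√T = -0.8022 − 0.1350 = -0.9372 ≈ -0.94
e^(−qT) = e^(−0.01·0.25) = 0.9975;  e^(−rT) = e^(−0.041·0.25) = 0.9898
P = 340·0.9898·N(0.94) − 300·0.9975·N(0.80) = 340·0.9898·0.8264 − 300·0.9975·0.7881 = 278.1100 − 235.8389 = 42.2711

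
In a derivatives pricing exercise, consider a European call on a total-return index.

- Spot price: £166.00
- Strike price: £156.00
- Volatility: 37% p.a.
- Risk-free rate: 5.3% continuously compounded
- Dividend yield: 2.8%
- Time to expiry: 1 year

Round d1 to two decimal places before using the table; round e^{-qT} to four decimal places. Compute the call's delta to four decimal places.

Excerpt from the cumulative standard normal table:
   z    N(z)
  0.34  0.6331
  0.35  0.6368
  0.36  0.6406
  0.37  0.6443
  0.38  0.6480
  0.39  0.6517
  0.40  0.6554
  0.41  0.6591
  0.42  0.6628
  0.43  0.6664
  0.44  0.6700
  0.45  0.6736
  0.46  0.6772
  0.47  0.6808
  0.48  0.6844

T = 1;  σ√T = 0.3700
d₁ = [ln(166/156) + (0.053 − 0.028 + 0.37²/2)·1] / 0.3700 = [0.0621 + 0.0934] / 0.3700 = 0.4205 ≈ 0.42
N(d₁) = N(0.42) = 0.6628
Δ_call = e^(−qT)·N(d₁) = 0.9724·0.6628 = 0.6445

0.6445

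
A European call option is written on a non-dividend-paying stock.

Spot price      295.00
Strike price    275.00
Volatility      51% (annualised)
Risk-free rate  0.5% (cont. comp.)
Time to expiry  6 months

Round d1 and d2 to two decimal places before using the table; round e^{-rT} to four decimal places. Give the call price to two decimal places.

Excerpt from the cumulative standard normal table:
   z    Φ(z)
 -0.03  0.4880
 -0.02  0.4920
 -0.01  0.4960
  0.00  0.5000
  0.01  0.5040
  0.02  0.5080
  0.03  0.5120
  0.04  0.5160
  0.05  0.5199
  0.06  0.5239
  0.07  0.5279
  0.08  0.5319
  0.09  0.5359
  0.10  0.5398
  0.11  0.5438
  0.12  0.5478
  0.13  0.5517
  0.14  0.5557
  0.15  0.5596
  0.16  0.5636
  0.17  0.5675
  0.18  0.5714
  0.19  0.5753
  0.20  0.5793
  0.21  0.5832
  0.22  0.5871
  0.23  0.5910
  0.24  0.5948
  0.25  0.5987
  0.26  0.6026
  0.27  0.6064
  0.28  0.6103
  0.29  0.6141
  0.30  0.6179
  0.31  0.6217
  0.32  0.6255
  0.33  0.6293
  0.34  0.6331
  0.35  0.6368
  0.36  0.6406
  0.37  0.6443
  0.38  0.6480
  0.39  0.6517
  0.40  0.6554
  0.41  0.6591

T = 0.5;  σ√T = 0.3606
d₁ = [ln(295/275) + (0.005 + 0.51²/2)·0.5] / 0.3606 = [0.0702 + 0.0675] / 0.3606 = 0.3819 → 0.38
d₂ = d₁ − σ√T = 0.3819 − 0.3606 = 0.0213 → 0.02
e^(−rT) = e^(−0.005·0.5) = 0.9975
C = 295·N(0.38) − 275·0.9975·N(0.02) = 295·0.6480 − 275·0.9975·0.5080 = 191.1600 − 139.3508 = 51.8092

51.81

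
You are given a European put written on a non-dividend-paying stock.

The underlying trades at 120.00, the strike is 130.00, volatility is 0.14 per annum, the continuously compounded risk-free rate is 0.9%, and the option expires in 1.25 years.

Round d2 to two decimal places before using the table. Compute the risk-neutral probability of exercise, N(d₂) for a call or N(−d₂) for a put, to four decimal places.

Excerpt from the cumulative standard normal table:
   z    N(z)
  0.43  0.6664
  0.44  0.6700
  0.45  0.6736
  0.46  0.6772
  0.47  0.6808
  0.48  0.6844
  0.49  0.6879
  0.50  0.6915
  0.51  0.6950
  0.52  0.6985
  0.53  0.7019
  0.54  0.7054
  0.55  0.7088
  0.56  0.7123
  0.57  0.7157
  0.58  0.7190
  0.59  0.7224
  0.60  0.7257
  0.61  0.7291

0.6985

σ√T = 0.14·√1.25 = 0.1565
d₁ = [ln(120/130) + (0.009 + 0.14²/2)·1.25] / 0.1565 = [-0.0800 + 0.0235] / 0.1565 = -0.3612 ≈ -0.36
d₂ = d₁ − σ√T = -0.3612 − 0.1565 = -0.5178 ≈ -0.52
Risk-neutral Pr[S_T < K] = N(−d₂) = N(0.52) = 0.6985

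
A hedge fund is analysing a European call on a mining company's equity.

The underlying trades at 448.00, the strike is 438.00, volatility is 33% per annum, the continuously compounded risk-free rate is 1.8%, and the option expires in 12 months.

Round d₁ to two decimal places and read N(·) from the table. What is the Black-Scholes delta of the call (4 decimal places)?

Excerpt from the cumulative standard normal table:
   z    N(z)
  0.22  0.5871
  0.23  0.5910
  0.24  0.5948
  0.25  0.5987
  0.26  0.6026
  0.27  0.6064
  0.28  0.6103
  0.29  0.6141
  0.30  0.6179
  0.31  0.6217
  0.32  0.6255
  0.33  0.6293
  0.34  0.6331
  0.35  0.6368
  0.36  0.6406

0.6141

T = 1;  σ√T = 0.3300
ln(S/K) + (r + σ²/2)T = ln(448/438) + (0.018 + 0.33²/2)·1 = 0.0226 + 0.0725 = 0.0950
d₁ = 0.0950 / 0.3300 = 0.2880 → 0.29
N(d₁) = N(0.29) = 0.6141
Δ_call = N(d₁) = 0.6141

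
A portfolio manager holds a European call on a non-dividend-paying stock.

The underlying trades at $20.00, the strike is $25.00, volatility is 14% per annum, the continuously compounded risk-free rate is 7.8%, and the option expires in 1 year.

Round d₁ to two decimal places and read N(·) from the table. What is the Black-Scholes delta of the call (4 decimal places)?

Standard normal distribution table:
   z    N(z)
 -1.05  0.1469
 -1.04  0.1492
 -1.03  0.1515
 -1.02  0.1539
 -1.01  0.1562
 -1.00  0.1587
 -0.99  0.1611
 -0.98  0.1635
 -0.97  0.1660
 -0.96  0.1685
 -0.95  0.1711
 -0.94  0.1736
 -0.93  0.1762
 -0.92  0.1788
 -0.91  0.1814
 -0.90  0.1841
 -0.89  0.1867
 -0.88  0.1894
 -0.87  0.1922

σ√T = 0.14 × 1.0000 = 0.1400
d₁ = [ln(20/25) + (0.078 + ½·0.14²)·1] / (σ√T) = (-0.2231 + 0.0878) / 0.1400 = -0.9667 ⇒ -0.97
N(d₁) = N(-0.97) = 0.1660
Δ_call = N(d₁) = 0.1660

0.1660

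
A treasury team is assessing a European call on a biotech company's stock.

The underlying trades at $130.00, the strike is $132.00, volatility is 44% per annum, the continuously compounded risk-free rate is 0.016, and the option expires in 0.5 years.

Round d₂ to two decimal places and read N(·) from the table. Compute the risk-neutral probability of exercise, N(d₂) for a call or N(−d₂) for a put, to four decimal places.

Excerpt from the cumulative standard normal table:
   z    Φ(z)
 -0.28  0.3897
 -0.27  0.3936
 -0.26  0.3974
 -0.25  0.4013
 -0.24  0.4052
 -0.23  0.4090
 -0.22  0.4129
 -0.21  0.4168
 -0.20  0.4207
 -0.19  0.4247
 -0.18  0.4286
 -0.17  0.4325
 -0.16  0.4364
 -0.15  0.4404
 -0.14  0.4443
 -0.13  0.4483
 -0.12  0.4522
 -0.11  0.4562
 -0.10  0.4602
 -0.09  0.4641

0.4286

σ√T = 0.44 × 0.7071 = 0.3111
d₁ = [ln(130/132) + (0.016 + 0.44²/2)·0.5] / 0.3111 = [-0.0153 + 0.0564] / 0.3111 = 0.1322 → 0.13
d₂ = d₁ − σ√T = 0.1322 − 0.3111 = -0.1789 → -0.18
Pr(exercise) under Q = N(d₂) = 0.4286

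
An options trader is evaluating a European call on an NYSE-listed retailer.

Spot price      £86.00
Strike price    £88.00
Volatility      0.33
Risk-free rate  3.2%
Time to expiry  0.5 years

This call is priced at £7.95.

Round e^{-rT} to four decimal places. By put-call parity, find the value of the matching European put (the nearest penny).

£8.55

exp(−rT) = exp(−0.032·0.5) = 0.9841
Put-call parity: C − P = S − K·e^(−rT) = 86 − 88·0.9841 = 86 − 86.6008 = -0.6008
P = C − (C − P) = 7.95 − (-0.6008) = 8.5508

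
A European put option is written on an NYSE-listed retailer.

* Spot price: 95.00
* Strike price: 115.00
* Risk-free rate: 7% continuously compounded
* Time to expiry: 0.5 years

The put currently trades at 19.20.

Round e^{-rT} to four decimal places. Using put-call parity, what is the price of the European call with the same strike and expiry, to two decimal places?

exp(−rT) = exp(−0.07·0.5) = 0.9656
Put-call parity: C − P = S − K·e^(−rT) = 95 − 115·0.9656 = 95 − 111.0440 = -16.0440
C = P + (C − P) = 19.20 + (-16.0440) = 3.1560

3.16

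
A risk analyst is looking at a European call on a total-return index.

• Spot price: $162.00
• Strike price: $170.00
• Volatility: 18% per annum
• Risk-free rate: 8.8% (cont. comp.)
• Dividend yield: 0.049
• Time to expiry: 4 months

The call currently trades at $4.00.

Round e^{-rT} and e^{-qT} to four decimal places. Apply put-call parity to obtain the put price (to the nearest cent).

$9.71

exp(−qT) = exp(−0.049·0.3333) = 0.9838;  exp(−rT) = exp(−0.088·0.3333) = 0.9711
Put-call parity: C − P = S·e^(−qT) − K·e^(−rT) = 162·0.9838 − 170·0.9711 = 159.3756 − 165.0870 = -5.7114
P = C − (C − P) = 4.00 − (-5.7114) = 9.7114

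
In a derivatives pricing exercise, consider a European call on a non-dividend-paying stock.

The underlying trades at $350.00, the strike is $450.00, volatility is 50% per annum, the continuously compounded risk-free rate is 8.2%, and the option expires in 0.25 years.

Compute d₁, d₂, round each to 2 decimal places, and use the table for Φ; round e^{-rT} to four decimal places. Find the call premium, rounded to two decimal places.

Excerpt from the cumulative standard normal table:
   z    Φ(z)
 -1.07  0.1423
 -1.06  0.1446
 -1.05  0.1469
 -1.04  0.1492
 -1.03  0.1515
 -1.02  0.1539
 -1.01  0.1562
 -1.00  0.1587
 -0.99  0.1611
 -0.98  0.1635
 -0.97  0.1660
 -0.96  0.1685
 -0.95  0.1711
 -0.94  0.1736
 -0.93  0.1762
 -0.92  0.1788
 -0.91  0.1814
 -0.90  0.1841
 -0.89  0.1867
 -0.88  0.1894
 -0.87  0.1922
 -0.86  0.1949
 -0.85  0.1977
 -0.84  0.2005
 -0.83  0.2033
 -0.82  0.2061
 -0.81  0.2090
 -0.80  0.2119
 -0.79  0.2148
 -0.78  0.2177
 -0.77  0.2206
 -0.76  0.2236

σ√T = 0.5·√0.25 = 0.2500
d₁ = [ln(350/450) + (0.082 + 0.5²/2)·0.25] / 0.2500 = [-0.2513 + 0.0518] / 0.2500 = -0.7983 ≈ -0.80
d₂ = d₁ − σ√T = -0.7983 − 0.2500 = -1.0483 ≈ -1.05
e^(−rT) = e^(−0.082·0.25) = 0.9797
N(d₁) = N(-0.80) = 0.2119;  N(d₂) = N(-1.05) = 0.1469
C = 350·0.2119 − 450·0.9797·0.1469 = 74.1650 − 64.7631 = 9.4019

$9.40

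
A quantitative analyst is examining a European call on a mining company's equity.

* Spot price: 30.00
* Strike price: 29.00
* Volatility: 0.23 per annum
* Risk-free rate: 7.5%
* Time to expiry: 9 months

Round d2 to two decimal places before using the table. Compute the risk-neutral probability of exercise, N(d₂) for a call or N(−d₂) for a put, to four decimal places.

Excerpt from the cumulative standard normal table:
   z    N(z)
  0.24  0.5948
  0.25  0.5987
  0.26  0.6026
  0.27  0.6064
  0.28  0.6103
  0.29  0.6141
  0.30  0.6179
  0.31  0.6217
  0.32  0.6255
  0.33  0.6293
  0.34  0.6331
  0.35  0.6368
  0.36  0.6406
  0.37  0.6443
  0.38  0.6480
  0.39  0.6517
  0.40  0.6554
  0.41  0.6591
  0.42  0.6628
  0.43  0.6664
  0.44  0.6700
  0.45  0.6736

0.6368

σ√T = 0.23 × 0.8660 = 0.1992
d₁ = [ln(30/29) + (0.075 + 0.23²/2)·0.75] / 0.1992 = [0.0339 + 0.0761] / 0.1992 = 0.5522 → 0.55
d₂ = d₁ − σ√T = 0.5522 − 0.1992 = 0.3530 → 0.35
Risk-neutral Pr[S_T > K] = N(d₂) = N(0.35) = 0.6368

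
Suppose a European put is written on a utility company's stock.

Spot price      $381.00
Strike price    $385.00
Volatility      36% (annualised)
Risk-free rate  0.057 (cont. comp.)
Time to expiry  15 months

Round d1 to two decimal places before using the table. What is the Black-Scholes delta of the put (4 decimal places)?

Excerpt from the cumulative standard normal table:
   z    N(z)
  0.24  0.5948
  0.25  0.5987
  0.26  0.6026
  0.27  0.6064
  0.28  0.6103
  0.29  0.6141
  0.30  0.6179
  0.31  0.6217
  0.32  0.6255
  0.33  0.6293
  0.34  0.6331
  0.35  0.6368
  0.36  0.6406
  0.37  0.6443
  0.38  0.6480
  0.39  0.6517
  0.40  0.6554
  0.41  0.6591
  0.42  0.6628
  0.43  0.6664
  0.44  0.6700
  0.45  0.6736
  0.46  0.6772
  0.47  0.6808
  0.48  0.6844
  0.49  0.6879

-0.3632

σ√T = 0.36 × 1.1180 = 0.4025
d₁ = [ln(381/385) + (0.057 + 0.36²/2)·1.25] / 0.4025 = [-0.0104 + 0.1522] / 0.4025 = 0.3523 which rounds to 0.35
N(d₁) = N(0.35) = 0.6368
Δ_put = N(d₁) − 1 = 0.6368 − 1 = -0.3632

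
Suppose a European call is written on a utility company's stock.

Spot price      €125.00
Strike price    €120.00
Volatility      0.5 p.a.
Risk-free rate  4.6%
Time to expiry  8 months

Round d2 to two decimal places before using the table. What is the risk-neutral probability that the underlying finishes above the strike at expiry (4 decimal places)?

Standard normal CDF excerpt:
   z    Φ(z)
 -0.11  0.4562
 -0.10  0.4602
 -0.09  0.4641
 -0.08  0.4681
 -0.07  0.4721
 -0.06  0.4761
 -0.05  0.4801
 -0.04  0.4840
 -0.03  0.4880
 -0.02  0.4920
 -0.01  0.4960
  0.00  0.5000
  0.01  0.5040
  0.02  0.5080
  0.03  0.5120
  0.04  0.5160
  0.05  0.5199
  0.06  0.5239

T = 0.6667;  σ√T = 0.4082
d₁ = [ln(125/120) + (0.046 + 0.5²/2)·0.6667] / 0.4082 = [0.0408 + 0.1140] / 0.4082 = 0.3792 ≈ 0.38
d₂ = d₁ − σ√T = 0.3792 − 0.4082 = -0.0290 ≈ -0.03
Pr(exercise) under Q = N(d₂) = 0.4880

0.4880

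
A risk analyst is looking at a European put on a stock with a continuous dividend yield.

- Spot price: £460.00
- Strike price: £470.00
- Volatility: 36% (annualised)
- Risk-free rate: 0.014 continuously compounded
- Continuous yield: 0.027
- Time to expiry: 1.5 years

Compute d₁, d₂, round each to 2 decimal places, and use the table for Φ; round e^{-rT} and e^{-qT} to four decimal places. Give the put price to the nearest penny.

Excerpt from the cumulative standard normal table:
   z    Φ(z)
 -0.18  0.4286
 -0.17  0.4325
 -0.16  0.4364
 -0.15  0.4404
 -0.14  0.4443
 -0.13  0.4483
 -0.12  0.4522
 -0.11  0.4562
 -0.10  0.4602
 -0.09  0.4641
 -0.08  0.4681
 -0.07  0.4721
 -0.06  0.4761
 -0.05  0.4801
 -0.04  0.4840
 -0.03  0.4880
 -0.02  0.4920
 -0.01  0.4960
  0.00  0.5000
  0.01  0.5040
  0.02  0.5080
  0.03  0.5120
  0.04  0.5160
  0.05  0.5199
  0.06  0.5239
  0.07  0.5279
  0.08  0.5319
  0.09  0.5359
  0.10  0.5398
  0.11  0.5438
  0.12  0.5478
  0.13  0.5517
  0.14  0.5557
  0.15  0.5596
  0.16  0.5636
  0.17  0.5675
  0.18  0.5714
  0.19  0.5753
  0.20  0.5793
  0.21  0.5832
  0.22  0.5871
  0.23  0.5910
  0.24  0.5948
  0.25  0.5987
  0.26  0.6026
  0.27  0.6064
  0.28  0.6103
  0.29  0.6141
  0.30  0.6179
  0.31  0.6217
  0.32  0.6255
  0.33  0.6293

£88.09

T = 1.5;  σ√T = 0.4409
ln(S/K) + (r − q + σ²/2)T = ln(460/470) + (0.014 − 0.027 + 0.36²/2)·1.5 = -0.0215 + 0.0777 = 0.0562
d₁ = 0.0562 / 0.4409 = 0.1275 ≈ 0.13
d₂ = d₁ − σ√T = 0.1275 − 0.4409 = -0.3135 ≈ -0.31
e^(−qT) = e^(−0.027·1.5) = 0.9603;  e^(−rT) = e^(−0.014·1.5) = 0.9792
N(−d₂) = N(0.31) = 0.6217;  N(−d₁) = N(-0.13) = 0.4483
P = 470·0.9792·0.6217 − 460·0.9603·0.4483 = 286.1213 − 198.0311 = 88.0901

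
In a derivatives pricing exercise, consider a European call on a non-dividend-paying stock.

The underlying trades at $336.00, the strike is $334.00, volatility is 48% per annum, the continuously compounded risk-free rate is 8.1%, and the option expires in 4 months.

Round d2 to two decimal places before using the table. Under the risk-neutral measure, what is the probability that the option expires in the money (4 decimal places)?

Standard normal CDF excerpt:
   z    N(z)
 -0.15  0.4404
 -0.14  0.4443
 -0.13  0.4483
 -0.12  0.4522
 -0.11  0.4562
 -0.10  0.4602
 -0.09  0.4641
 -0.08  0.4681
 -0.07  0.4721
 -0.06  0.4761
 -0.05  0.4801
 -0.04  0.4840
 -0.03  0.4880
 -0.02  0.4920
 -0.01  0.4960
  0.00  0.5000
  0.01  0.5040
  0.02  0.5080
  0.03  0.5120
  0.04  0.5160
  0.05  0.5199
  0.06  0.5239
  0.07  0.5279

σ√T = 0.48·√0.3333 = 0.2771
d₁ = [ln(336/334) + (0.081 + 0.48²/2)·0.3333] / 0.2771 = [0.0060 + 0.0654] / 0.2771 = 0.2575 ⇒ 0.26
d₂ = d₁ − σ√T = 0.2575 − 0.2771 = -0.0196 ⇒ -0.02
Pr(exercise) under Q = N(d₂) = 0.4920

0.4920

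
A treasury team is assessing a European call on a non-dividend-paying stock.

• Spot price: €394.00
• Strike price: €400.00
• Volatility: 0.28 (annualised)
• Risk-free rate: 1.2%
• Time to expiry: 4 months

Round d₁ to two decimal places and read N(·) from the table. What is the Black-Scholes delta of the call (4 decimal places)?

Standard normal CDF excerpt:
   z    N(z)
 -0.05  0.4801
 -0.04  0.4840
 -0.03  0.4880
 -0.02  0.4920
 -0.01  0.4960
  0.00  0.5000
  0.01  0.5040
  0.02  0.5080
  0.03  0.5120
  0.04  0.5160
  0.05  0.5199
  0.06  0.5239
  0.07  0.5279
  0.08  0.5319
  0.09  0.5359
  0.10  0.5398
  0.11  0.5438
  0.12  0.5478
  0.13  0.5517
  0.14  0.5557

σ√T = 0.28·√0.3333 = 0.1617
ln(S/K) + (r + σ²/2)T = ln(394/400) + (0.012 + 0.28²/2)·0.3333 = -0.0151 + 0.0171 = 0.0020
d₁ = 0.0020 / 0.1617 = 0.0121 → 0.01
N(d₁) = N(0.01) = 0.5040
Δ_call = N(d₁) = 0.5040

0.5040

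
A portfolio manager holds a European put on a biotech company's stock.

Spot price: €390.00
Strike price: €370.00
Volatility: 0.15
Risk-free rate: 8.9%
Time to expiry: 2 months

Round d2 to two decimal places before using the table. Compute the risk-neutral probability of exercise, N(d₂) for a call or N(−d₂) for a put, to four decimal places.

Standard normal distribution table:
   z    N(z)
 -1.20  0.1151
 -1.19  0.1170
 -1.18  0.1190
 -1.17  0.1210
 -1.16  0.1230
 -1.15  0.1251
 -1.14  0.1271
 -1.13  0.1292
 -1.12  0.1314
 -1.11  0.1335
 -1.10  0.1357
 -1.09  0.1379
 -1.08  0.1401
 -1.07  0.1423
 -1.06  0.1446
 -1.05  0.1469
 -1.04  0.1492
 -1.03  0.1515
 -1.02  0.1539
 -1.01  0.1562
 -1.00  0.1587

0.1423

T = 0.1667;  σ√T = 0.0612
d₁ = [ln(390/370) + (0.089 + 0.15²/2)·0.1667] / 0.0612 = [0.0526 + 0.0167] / 0.0612 = 1.1325 ⇒ 1.13
d₂ = d₁ − σ√T = 1.1325 − 0.0612 = 1.0713 ⇒ 1.07
Pr(exercise) under Q = N(−d₂) = N(-1.07) = 0.1423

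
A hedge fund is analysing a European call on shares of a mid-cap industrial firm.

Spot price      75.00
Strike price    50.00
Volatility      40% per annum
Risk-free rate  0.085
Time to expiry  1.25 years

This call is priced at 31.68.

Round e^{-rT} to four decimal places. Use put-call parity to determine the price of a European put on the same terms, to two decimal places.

e^(−rT) = e^(−0.085·1.25) = 0.8992
Put-call parity: C − P = S − K·e^(−rT) = 75 − 50·0.8992 = 75 − 44.9600 = 30.0400
P = C − (C − P) = 31.68 − (30.0400) = 1.6400

1.64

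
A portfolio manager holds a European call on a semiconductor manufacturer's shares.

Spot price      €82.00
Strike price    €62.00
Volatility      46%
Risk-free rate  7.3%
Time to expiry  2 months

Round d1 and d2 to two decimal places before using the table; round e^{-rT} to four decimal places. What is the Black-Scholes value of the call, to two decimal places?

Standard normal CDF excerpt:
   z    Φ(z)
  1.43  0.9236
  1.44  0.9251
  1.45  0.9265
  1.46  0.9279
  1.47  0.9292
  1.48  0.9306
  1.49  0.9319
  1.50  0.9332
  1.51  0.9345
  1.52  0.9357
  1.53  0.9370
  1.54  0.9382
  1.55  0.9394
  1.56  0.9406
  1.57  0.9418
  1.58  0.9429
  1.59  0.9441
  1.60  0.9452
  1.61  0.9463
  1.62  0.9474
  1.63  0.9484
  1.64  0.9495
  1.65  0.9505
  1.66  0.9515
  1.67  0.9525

€21.11

σ√T = 0.46·√0.1667 = 0.1878
d₁ = [ln(82/62) + (0.073 + 0.46²/2)·0.1667] / 0.1878 = [0.2796 + 0.0298] / 0.1878 = 1.6475 ≈ 1.65
d₂ = d₁ − σ√T = 1.6475 − 0.1878 = 1.4597 ≈ 1.46
exp(−rT) = exp(−0.073·0.1667) = 0.9879
N(d₁) = N(1.65) = 0.9505;  N(d₂) = N(1.46) = 0.9279
C = 82·0.9505 − 62·0.9879·0.9279 = 77.9410 − 56.8337 = 21.1073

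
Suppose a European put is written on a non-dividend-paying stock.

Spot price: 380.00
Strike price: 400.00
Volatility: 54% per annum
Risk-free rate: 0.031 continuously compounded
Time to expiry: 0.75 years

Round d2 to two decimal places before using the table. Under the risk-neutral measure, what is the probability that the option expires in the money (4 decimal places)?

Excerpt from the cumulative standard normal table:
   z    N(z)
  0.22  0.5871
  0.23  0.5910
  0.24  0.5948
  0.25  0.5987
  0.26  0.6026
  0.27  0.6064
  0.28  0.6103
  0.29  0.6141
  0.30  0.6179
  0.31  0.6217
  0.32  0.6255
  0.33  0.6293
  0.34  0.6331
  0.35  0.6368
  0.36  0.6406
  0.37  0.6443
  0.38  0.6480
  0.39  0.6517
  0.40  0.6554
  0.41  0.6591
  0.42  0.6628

0.6141

σ√T = 0.54 × 0.8660 = 0.4677
d₁ = [ln(380/400) + (0.031 + 0.54²/2)·0.75] / 0.4677 = [-0.0513 + 0.1326] / 0.4677 = 0.1739 ⇒ 0.17
d₂ = d₁ − σ√T = 0.1739 − 0.4677 = -0.2938 ⇒ -0.29
Pr(exercise) under Q = N(−d₂) = N(0.29) = 0.6141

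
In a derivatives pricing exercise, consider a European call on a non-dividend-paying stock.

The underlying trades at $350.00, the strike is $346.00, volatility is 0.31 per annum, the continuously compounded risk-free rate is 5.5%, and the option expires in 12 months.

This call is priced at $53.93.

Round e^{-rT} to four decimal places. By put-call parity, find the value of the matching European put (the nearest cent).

e^(−rT) = e^(−0.055·1) = 0.9465
Put-call parity: C − P = S − K·e^(−rT) = 350 − 346·0.9465 = 350 − 327.4890 = 22.5110
P = C − (C − P) = 53.93 − (22.5110) = 31.4190

$31.42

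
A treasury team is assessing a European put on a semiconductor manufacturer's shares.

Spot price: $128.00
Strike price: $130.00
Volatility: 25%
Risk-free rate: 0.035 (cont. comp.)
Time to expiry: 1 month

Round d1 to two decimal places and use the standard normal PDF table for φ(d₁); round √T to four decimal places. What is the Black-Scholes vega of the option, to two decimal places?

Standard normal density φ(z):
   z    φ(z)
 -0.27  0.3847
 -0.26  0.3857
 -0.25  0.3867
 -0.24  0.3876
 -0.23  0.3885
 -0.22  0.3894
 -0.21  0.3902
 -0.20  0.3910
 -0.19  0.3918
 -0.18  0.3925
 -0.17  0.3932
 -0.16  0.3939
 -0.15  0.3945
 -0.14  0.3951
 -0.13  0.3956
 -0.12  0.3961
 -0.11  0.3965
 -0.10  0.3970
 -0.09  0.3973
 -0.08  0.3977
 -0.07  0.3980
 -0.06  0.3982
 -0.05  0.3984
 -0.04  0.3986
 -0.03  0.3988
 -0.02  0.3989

14.60

T = 0.08333;  σ√T = 0.0722
d₁ = [ln(128/130) + (0.035 + 0.25²/2)·0.08333] / 0.0722 = [-0.0155 + 0.0055] / 0.0722 = -0.1383 which rounds to -0.14
√T = √0.08333 = 0.2887
φ(d₁) = φ(-0.14) = 0.3951
vega = S·φ(d₁)·√T = 128·0.3951·0.2887 = 14.6004
(The call has the same vega.)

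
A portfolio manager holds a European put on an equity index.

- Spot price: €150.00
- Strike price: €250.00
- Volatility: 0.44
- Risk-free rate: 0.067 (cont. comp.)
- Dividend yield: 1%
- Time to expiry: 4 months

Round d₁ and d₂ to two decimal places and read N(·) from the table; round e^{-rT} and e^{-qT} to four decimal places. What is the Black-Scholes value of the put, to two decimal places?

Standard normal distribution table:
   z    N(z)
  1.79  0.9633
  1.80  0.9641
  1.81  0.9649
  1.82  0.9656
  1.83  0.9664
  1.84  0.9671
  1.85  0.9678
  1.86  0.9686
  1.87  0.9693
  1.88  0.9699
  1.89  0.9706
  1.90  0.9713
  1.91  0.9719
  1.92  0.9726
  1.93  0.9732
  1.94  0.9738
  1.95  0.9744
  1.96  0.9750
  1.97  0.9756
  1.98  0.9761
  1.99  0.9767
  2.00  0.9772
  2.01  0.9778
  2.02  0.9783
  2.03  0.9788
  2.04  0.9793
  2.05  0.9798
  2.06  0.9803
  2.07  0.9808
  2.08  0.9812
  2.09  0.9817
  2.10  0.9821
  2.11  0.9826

€95.40

σ√T = 0.44·√0.3333 = 0.2540
d₁ = [ln(150/250) + (0.067 − 0.01 + 0.44²/2)·0.3333] / 0.2540 = [-0.5108 + 0.0513] / 0.2540 = -1.8090 which rounds to -1.81
d₂ = d₁ − σ√T = -1.8090 − 0.2540 = -2.0631 which rounds to -2.06
e^(−qT) = e^(−0.01·0.3333) = 0.9967;  e^(−rT) = e^(−0.067·0.3333) = 0.9779
N(−d₂) = N(2.06) = 0.9803;  N(−d₁) = N(1.81) = 0.9649
P = 250·0.9779·0.9803 − 150·0.9967·0.9649 = 239.6588 − 144.2574 = 95.4015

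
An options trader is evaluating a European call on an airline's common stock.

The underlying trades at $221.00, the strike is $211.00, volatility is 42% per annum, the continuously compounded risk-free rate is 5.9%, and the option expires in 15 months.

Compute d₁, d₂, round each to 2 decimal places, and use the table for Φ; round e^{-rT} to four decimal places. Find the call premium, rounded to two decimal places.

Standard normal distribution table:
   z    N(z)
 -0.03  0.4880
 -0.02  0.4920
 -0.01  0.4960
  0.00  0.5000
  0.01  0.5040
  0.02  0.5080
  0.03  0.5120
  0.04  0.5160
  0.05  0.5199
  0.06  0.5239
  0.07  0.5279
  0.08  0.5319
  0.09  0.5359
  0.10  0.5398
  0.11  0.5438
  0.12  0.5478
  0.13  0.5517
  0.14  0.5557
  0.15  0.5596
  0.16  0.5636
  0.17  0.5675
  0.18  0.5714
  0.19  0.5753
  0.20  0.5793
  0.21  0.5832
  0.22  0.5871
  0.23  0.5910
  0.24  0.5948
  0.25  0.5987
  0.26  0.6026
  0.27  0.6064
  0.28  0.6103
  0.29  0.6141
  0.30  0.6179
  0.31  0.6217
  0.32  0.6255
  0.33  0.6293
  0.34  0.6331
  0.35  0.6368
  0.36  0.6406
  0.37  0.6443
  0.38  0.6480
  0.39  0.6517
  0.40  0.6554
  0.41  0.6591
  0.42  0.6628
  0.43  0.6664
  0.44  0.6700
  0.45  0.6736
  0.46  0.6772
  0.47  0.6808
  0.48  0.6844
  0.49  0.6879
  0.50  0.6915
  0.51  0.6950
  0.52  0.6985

$52.46

T = 1.25;  σ√T = 0.4696
d₁ = [ln(221/211) + (0.059 + ½·0.42²)·1.25] / (σ√T) = (0.0463 + 0.1840) / 0.4696 = 0.4905 ⇒ 0.49
d₂ = 0.4905 − 0.4696 = 0.0209 ⇒ 0.02
e^(−rT) = e^(−0.059·1.25) = 0.9289
N(d₁) = N(0.49) = 0.6879;  N(d₂) = N(0.02) = 0.5080
C = 221·0.6879 − 211·0.9289·0.5080 = 152.0259 − 99.5669 = 52.4590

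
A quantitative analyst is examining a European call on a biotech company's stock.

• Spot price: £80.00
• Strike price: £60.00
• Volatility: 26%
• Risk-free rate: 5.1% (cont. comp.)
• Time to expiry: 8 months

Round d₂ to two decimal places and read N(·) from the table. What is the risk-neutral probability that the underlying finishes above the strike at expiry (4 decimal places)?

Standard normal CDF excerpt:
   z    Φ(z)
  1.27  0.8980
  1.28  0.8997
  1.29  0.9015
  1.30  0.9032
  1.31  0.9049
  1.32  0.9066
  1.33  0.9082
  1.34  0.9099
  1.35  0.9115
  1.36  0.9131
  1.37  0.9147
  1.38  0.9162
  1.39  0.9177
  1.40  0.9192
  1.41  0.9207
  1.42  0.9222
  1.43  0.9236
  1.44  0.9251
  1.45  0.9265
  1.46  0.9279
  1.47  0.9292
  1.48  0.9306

0.9207

T = 0.6667;  σ√T = 0.2123
d₁ = [ln(80/60) + (0.051 + 0.26²/2)·0.6667] / 0.2123 = [0.2877 + 0.0565] / 0.2123 = 1.6214 ⇒ 1.62
d₂ = d₁ − σ√T = 1.6214 − 0.2123 = 1.4092 ⇒ 1.41
Pr(exercise) under Q = N(d₂) = 0.9207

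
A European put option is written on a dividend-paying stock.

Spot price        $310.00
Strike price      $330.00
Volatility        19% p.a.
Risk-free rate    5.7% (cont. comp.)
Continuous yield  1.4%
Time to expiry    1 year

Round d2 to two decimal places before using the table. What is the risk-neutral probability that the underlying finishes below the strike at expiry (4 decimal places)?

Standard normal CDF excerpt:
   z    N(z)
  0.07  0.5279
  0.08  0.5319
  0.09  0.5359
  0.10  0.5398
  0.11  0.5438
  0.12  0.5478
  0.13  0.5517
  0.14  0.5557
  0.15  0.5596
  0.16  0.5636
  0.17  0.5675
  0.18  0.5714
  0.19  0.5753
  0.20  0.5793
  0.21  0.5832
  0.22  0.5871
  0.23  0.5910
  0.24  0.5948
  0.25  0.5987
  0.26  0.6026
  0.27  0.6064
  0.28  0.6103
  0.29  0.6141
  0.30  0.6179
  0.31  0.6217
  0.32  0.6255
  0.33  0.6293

σ√T = 0.19 × 1.0000 = 0.1900
d₁ = [ln(310/330) + (0.057 − 0.014 + 0.19²/2)·1] / 0.1900 = [-0.0625 + 0.0611] / 0.1900 = -0.0077 ≈ -0.01
d₂ = d₁ − σ√T = -0.0077 − 0.1900 = -0.1977 ≈ -0.20
Risk-neutral Pr[S_T < K] = N(−d₂) = N(0.20) = 0.5793

0.5793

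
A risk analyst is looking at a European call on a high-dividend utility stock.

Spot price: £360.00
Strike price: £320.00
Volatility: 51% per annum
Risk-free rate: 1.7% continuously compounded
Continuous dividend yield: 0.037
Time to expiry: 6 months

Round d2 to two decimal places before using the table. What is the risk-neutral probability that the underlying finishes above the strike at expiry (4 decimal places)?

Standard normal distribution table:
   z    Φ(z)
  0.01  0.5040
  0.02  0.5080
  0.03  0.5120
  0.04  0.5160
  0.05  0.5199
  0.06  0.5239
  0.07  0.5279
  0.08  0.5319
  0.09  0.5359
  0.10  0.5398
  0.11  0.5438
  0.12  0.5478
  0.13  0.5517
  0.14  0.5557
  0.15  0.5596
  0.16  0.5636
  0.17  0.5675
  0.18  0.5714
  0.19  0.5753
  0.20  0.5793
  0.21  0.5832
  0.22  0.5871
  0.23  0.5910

σ√T = 0.51·√0.5 = 0.3606
d₁ = [ln(360/320) + (0.017 − 0.037 + ½·0.51²)·0.5] / (σ√T) = (0.1178 + 0.0550) / 0.3606 = 0.4792 ⇒ 0.48
d₂ = 0.4792 − 0.3606 = 0.1186 ⇒ 0.12
Pr(exercise) under Q = N(d₂) = 0.5478

0.5478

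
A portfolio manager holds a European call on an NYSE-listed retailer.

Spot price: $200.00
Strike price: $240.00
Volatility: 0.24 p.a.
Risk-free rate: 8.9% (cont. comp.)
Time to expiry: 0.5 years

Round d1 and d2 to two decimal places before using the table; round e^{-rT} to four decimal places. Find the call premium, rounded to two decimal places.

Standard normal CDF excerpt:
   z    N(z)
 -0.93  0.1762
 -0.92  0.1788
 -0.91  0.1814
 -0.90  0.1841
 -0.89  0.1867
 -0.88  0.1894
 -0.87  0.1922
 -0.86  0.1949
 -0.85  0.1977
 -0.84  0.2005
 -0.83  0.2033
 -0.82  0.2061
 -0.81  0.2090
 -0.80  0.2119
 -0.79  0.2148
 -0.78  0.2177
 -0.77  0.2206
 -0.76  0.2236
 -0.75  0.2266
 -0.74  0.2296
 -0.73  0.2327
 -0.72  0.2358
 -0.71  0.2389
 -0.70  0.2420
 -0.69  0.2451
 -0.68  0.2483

σ√T = 0.24·√0.5 = 0.1697
d₁ = [ln(200/240) + (0.089 + ½·0.24²)·0.5] / (σ√T) = (-0.1823 + 0.0589) / 0.1697 = -0.7273 → -0.73
d₂ = -0.7273 − 0.1697 = -0.8970 → -0.90
exp(−rT) = exp(−0.089·0.5) = 0.9565
C = 200·N(-0.73) − 240·0.9565·N(-0.90) = 200·0.2327 − 240·0.9565·0.1841 = 46.5400 − 42.2620 = 4.2780

$4.28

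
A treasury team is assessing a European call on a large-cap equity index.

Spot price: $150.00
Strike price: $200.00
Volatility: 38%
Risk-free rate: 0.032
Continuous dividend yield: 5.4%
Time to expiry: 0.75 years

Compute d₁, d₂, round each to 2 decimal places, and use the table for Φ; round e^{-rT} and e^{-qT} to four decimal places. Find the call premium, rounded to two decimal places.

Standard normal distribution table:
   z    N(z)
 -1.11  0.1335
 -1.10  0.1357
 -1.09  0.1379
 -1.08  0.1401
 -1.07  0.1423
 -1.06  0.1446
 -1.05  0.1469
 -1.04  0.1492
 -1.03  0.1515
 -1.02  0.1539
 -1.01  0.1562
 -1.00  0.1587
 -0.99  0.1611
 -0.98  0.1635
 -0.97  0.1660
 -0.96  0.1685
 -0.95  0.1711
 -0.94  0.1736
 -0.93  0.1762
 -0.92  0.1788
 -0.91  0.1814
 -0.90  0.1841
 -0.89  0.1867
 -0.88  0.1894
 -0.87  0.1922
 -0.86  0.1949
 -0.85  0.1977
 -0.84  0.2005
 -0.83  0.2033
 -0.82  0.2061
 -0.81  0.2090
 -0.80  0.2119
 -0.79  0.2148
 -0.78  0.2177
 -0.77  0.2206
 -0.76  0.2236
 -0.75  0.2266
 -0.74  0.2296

$5.28

T = 0.75;  σ√T = 0.3291
ln(S/K) + (r − q + σ²/2)T = ln(150/200) + (0.032 − 0.054 + 0.38²/2)·0.75 = -0.2877 + 0.0377 = -0.2500
d₁ = -0.2500 / 0.3291 = -0.7598 ≈ -0.76
d₂ = d₁ − σ√T = -0.7598 − 0.3291 = -1.0889 ≈ -1.09
e^(−qT) = e^(−0.054·0.75) = 0.9603;  e^(−rT) = e^(−0.032·0.75) = 0.9763
C = 150·0.9603·N(-0.76) − 200·0.9763·N(-1.09) = 150·0.9603·0.2236 − 200·0.9763·0.1379 = 32.2085 − 26.9264 = 5.2821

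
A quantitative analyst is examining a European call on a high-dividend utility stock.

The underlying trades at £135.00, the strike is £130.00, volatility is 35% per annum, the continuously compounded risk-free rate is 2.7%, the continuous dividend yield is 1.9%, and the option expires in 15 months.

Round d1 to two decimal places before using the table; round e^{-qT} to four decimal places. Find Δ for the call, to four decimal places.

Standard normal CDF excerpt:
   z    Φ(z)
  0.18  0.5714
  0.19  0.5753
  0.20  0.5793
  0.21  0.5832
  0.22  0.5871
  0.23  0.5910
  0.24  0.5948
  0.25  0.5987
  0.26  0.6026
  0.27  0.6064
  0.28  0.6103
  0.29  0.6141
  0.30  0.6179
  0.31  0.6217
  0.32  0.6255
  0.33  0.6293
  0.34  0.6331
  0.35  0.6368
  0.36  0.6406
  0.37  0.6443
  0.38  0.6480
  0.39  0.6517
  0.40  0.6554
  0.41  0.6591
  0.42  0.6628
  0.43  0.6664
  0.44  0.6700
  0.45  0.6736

σ√T = 0.35 × 1.1180 = 0.3913
ln(S/K) + (r − q + σ²/2)T = ln(135/130) + (0.027 − 0.019 + 0.35²/2)·1.25 = 0.0377 + 0.0866 = 0.1243
d₁ = 0.1243 / 0.3913 = 0.3177 ⇒ 0.32
N(d₁) = N(0.32) = 0.6255
Δ_call = exp(−qT)·N(d₁) = 0.9765·0.6255 = 0.6108

0.6108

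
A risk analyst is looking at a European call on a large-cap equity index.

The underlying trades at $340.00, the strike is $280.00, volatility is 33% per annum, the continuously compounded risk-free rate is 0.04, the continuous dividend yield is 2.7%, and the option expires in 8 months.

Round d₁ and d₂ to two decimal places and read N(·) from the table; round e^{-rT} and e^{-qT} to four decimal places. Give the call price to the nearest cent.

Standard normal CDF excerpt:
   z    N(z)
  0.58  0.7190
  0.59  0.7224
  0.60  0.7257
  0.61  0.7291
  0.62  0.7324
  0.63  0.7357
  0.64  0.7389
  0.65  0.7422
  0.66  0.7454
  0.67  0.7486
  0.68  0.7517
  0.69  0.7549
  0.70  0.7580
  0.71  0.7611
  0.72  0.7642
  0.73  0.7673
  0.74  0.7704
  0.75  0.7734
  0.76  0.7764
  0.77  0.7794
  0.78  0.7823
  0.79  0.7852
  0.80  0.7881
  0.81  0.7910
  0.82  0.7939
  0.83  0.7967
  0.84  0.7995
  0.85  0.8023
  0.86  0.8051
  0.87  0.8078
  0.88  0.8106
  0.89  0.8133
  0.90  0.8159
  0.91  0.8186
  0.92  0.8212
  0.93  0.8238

σ√T = 0.33·√0.6667 = 0.2694
ln(S/K) + (r − q + σ²/2)T = ln(340/280) + (0.04 − 0.027 + 0.33²/2)·0.6667 = 0.1942 + 0.0450 = 0.2391
d₁ = 0.2391 / 0.2694 = 0.8875 which rounds to 0.89
d₂ = d₁ − σ√T = 0.8875 − 0.2694 = 0.6180 which rounds to 0.62
exp(−qT) = exp(−0.027·0.6667) = 0.9822;  exp(−rT) = exp(−0.04·0.6667) = 0.9737
C = 340·0.9822·N(0.89) − 280·0.9737·N(0.62) = 340·0.9822·0.8133 − 280·0.9737·0.7324 = 271.5999 − 199.6786 = 71.9213

$71.92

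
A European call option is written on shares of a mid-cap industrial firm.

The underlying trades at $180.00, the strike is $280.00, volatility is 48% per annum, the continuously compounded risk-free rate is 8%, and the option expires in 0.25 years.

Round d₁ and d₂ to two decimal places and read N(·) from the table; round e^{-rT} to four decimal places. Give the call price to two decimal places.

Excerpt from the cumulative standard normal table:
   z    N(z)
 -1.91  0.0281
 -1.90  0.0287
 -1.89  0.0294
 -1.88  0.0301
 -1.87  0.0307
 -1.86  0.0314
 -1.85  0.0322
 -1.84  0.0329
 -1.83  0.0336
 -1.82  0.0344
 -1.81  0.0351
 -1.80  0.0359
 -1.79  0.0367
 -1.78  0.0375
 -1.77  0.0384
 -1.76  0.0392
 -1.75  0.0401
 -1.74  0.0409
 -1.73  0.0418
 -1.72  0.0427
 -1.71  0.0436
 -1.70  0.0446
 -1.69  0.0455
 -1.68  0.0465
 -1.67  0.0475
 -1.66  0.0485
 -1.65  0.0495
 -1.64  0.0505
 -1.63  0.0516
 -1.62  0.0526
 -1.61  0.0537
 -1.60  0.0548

σ√T = 0.48 × 0.5000 = 0.2400
ln(S/K) + (r + σ²/2)T = ln(180/280) + (0.08 + 0.48²/2)·0.25 = -0.4418 + 0.0488 = -0.3930
d₁ = -0.3930 / 0.2400 = -1.6376 ⇒ -1.64
d₂ = d₁ − σ√T = -1.6376 − 0.2400 = -1.8776 ⇒ -1.88
e^(−rT) = e^(−0.08·0.25) = 0.9802
N(d₁) = N(-1.64) = 0.0505;  N(d₂) = N(-1.88) = 0.0301
C = 180·0.0505 − 280·0.9802·0.0301 = 9.0900 − 8.2611 = 0.8289

$0.83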